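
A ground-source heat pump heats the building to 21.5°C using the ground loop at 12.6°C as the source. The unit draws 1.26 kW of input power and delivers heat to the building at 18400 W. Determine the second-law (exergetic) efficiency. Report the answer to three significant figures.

Converting, Q̇_H = 18400 W = 18.40 kW, so COP_actual = Q̇_H/Ẇ = 18.40/1.260 = 14.60.
In absolute terms T_C = 285.75 K and T_H = 294.65 K, so ΔT = 8.900 K.
COP_Carnot = T_H/ΔT = 294.65/8.900 = 33.11.
η_II = COP_actual/COP_Carnot = 14.60/33.11 = 0.4411.

0.441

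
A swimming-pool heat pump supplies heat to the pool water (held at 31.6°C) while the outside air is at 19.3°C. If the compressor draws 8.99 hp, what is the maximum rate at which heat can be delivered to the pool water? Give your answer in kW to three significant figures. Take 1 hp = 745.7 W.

166 kW

In absolute terms T_C = 292.45 K and T_H = 304.75 K, so ΔT = 12.30 K.
COP_Carnot = T_H/ΔT = 304.75/12.30 = 24.78.
Q̇_max = COP_Carnot × Ẇ = 24.78 × 8.990 hp = 222.7 hp = 166.1 kW.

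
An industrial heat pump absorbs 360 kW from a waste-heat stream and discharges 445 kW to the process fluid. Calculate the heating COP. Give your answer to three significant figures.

The first law gives Q̇_H = Q̇_C + Ẇ, so the three rates are Q̇_C = 360.0, Q̇_H = 445.0, Ẇ = 85.00 kW.
COP_HP = Q̇_H/Ẇ = 445.0/85.00 = 5.235.

5.24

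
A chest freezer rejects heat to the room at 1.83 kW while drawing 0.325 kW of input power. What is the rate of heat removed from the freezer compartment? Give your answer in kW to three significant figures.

For a cyclic device the first law requires Q̇_H = Q̇_C + Ẇ.
Q̇_C = Q̇_H − Ẇ = 1.505 kW.

1.51 kW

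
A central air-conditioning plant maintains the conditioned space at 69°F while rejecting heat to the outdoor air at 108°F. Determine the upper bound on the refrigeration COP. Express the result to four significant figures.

In absolute terms T_C = 293.71 K and T_H = 315.37 K, so ΔT = 21.67 K.
For a reversible cycle, COP_Carnot = T_C/ΔT = 293.71/21.67 = 13.56.

13.56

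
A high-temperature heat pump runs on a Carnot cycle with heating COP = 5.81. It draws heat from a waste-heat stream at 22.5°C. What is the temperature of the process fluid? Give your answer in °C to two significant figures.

COP_HP = T_H/(T_H − T_C) rearranges to T_H = COP·T_C/(COP − 1).
With T_C = 295.65 K, T_H = 5.81 × 295.65/4.810 = 357.12 K.
Converting, 357.12 K = 83.97°C.

84 °C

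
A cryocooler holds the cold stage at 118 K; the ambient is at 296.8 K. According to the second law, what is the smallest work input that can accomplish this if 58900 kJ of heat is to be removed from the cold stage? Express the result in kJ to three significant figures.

The reservoir spacing is ΔT = 296.8 − 118 = 178.8 K.
The reversible limit is COP_R = T_C/ΔT = 0.6600, so W_min = Q_C/COP = Q_C·ΔT/T_C.
W_min = 58900 × 178.8/118.00 = 89250 kJ.

89200 kJ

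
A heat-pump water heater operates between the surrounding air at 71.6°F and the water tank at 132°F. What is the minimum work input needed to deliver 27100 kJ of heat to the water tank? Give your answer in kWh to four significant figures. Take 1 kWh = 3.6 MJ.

0.7685 kWh

In absolute terms T_C = 295.15 K and T_H = 328.71 K, so ΔT = 33.56 K.
The reversible limit is COP_HP = T_H/ΔT = 9.796, so W_min = Q_H/COP = Q_H·ΔT/T_H.
W_min = 27100 × 33.56/328.71 = 2766 kJ = 0.7685 kWh.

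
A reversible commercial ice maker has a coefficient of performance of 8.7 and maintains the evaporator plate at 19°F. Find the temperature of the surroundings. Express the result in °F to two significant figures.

74 °F

COP_R = T_C/(T_H − T_C) gives T_H − T_C = T_C/COP.
With T_C = 265.93 K, T_H = 265.93 × (1 + 1/8.7) = 296.49 K.
Converting, 296.49 K = 74.02°F.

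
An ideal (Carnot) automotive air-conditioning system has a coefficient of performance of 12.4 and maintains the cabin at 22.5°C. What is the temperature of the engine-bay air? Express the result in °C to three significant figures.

COP_R = T_C/(T_H − T_C) gives T_H − T_C = T_C/COP.
With T_C = 295.65 K, T_H = 295.65 × (1 + 1/12.4) = 319.49 K.
Converting, 319.49 K = 46.34°C.

46.3 °C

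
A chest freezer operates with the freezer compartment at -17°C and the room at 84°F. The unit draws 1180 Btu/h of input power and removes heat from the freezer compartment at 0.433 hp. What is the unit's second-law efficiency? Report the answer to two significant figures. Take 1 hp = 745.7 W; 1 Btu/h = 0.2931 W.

Converting, Q̇_C = 0.4330 hp = 1102 Btu/h, so COP_actual = Q̇_C/Ẇ = 1102/1180 = 0.9336.
In absolute terms T_C = 256.15 K and T_H = 302.04 K, so ΔT = 45.89 K.
COP_Carnot = T_C/ΔT = 256.15/45.89 = 5.582.
η_II = COP_actual/COP_Carnot = 0.9336/5.582 = 0.1673.

0.17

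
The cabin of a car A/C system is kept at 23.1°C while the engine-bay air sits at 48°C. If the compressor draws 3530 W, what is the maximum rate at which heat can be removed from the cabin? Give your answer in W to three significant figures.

In absolute terms T_C = 296.25 K and T_H = 321.15 K, so ΔT = 24.90 K.
COP_Carnot = T_C/ΔT = 296.25/24.90 = 11.90.
Q̇_max = COP_Carnot × Ẇ = 11.90 × 3530 W = 42000 W.

42000 W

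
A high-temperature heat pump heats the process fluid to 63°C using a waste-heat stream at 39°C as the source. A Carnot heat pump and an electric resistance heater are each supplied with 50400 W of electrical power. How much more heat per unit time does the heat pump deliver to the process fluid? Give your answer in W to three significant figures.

In absolute terms T_C = 312.15 K and T_H = 336.15 K, so ΔT = 24.00 K.
COP_Carnot = T_H/ΔT = 336.15/24.00 = 14.01.
The heat pump delivers Q̇_H = COP × Ẇ = 705900 W; the resistance heater delivers Ẇ = 50400 W.
Extra = (COP − 1)·Ẇ = 655500 W.

656000 W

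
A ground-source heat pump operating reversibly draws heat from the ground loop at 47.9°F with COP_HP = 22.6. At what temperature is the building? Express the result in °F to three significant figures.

71.4 °F

COP_HP = T_H/(T_H − T_C) rearranges to T_H = COP·T_C/(COP − 1).
With T_C = 281.98 K, T_H = 22.6 × 281.98/21.60 = 295.04 K.
Converting, 295.04 K = 71.40°F.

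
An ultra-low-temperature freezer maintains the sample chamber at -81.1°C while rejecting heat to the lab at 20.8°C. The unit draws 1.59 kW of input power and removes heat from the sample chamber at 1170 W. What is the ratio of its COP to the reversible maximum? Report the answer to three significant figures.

0.390

Converting, Q̇_C = 1170 W = 1.170 kW, so COP_actual = Q̇_C/Ẇ = 1.170/1.590 = 0.7358.
In absolute terms T_C = 192.05 K and T_H = 293.95 K, so ΔT = 101.9 K.
COP_Carnot = T_C/ΔT = 192.05/101.9 = 1.885.
η_II = COP_actual/COP_Carnot = 0.7358/1.885 = 0.3904.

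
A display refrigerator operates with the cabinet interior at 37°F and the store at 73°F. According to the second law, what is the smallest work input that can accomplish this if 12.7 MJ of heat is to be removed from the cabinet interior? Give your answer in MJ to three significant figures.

0.921 MJ

In absolute terms T_C = 275.93 K and T_H = 295.93 K, so ΔT = 20.00 K.
The reversible limit is COP_R = T_C/ΔT = 13.80, so W_min = Q_C/COP = Q_C·ΔT/T_C.
W_min = 12.70 × 20.00/275.93 = 0.9205 MJ.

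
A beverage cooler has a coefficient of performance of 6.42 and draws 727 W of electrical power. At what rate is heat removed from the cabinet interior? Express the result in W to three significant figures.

4670 W

Q̇_C = COP × Ẇ = 6.42 × 727.0 = 4667 W.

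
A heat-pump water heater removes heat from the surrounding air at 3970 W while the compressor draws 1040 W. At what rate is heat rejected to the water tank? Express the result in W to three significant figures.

For a cyclic device the first law requires Q̇_H = Q̇_C + Ẇ.
Q̇_H = Q̇_C + Ẇ = 5010 W.

5010 W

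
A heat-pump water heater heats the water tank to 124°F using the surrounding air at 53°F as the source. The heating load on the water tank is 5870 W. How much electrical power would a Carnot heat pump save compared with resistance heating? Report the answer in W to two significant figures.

In absolute terms T_C = 284.82 K and T_H = 324.26 K, so ΔT = 39.44 K.
COP_Carnot = T_H/ΔT = 324.26/39.44 = 8.221.
Resistance heating needs Ẇ_res = Q̇_H = 5870 W; the reversible heat pump needs only Ẇ_hp = Q̇_H/COP = 714.1 W.
Saving = 5870 − 714.1 = 5156 W.

5200 W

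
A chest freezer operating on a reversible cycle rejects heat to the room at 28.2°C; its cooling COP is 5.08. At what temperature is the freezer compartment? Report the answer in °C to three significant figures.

For a Carnot refrigerator COP_R = T_C/(T_H − T_C), so T_C = COP·T_H/(1 + COP).
With T_H = 301.35 K, T_C = 5.08 × 301.35/6.080 = 251.79 K.
Converting, 251.79 K = -21.36°C.

-21.4 °C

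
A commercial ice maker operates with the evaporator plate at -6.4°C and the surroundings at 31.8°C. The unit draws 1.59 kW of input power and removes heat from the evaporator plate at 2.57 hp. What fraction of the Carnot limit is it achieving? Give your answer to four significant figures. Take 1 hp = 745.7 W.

0.1726

Converting, Q̇_C = 2.570 hp = 1.916 kW, so COP_actual = Q̇_C/Ẇ = 1.916/1.590 = 1.205.
In absolute terms T_C = 266.75 K and T_H = 304.95 K, so ΔT = 38.20 K.
COP_Carnot = T_C/ΔT = 266.75/38.20 = 6.983.
η_II = COP_actual/COP_Carnot = 1.205/6.983 = 0.1726.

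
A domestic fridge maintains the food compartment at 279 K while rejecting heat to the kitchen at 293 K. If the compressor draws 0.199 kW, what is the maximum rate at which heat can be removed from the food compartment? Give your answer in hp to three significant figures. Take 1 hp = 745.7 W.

5.32 hp

The reservoir spacing is ΔT = 293 − 279 = 14.00 K.
COP_Carnot = T_C/ΔT = 279.00/14.00 = 19.93.
Q̇_max = COP_Carnot × Ẇ = 19.93 × 0.1990 kW = 3.966 kW = 5.318 hp.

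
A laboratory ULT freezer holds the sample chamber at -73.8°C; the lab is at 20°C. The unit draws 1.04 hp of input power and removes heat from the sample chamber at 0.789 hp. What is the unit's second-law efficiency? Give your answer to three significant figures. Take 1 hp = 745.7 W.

0.357

COP_actual = Q̇_C/Ẇ = 0.7890/1.040 = 0.7587.
In absolute terms T_C = 199.35 K and T_H = 293.15 K, so ΔT = 93.80 K.
COP_Carnot = T_C/ΔT = 199.35/93.80 = 2.125.
η_II = COP_actual/COP_Carnot = 0.7587/2.125 = 0.3570.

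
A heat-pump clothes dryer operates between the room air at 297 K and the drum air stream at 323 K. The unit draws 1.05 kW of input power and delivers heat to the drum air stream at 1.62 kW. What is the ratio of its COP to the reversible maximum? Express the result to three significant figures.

0.124

COP_actual = Q̇_H/Ẇ = 1.620/1.050 = 1.543.
The reservoir spacing is ΔT = 323 − 297 = 26.00 K.
COP_Carnot = T_H/ΔT = 323.00/26.00 = 12.42.
η_II = COP_actual/COP_Carnot = 1.543/12.42 = 0.1242.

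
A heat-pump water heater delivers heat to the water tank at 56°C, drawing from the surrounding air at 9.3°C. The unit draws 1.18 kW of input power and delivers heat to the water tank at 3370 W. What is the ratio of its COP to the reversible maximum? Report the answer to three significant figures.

0.405

Converting, Q̇_H = 3370 W = 3.370 kW, so COP_actual = Q̇_H/Ẇ = 3.370/1.180 = 2.856.
In absolute terms T_C = 282.45 K and T_H = 329.15 K, so ΔT = 46.70 K.
COP_Carnot = T_H/ΔT = 329.15/46.70 = 7.048.
η_II = COP_actual/COP_Carnot = 2.856/7.048 = 0.4052.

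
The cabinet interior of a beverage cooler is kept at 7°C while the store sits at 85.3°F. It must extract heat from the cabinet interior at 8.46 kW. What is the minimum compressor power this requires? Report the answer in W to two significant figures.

In absolute terms T_C = 280.15 K and T_H = 302.76 K, so ΔT = 22.61 K.
COP_Carnot = T_C/ΔT = 280.15/22.61 = 12.39.
Ẇ_min = Q̇/COP_Carnot = 8.460/12.39 = 0.6828 kW = 682.8 W.

680 W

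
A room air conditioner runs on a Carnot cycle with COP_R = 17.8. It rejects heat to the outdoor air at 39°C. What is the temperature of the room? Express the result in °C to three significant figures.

For a Carnot refrigerator COP_R = T_C/(T_H − T_C), so T_C = COP·T_H/(1 + COP).
With T_H = 312.15 K, T_C = 17.8 × 312.15/18.80 = 295.55 K.
Converting, 295.55 K = 22.40°C.

22.4 °C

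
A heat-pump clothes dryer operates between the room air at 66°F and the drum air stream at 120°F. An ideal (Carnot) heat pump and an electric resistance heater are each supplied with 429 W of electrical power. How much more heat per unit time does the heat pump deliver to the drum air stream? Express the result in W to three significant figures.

4180 W

In absolute terms T_C = 292.04 K and T_H = 322.04 K, so ΔT = 30.00 K.
COP_Carnot = T_H/ΔT = 322.04/30.00 = 10.73.
The heat pump delivers Q̇_H = COP × Ẇ = 4605 W; the resistance heater delivers Ẇ = 429.0 W.
Extra = (COP − 1)·Ẇ = 4176 W.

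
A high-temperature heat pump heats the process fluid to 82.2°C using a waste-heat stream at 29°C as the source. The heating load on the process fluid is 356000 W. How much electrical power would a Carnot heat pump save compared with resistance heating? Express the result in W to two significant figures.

In absolute terms T_C = 302.15 K and T_H = 355.35 K, so ΔT = 53.20 K.
COP_Carnot = T_H/ΔT = 355.35/53.20 = 6.680.
Resistance heating needs Ẇ_res = Q̇_H = 356000 W; the reversible heat pump needs only Ẇ_hp = Q̇_H/COP = 53300 W.
Saving = 356000 − 53300 = 302700 W.

300000 W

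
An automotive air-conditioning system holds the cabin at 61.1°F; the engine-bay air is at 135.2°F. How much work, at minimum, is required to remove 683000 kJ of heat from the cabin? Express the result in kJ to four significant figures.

In absolute terms T_C = 289.32 K and T_H = 330.48 K, so ΔT = 41.17 K.
The reversible limit is COP_R = T_C/ΔT = 7.028, so W_min = Q_C/COP = Q_C·ΔT/T_C.
W_min = 683000 × 41.17/289.32 = 97180 kJ.

97180 kJ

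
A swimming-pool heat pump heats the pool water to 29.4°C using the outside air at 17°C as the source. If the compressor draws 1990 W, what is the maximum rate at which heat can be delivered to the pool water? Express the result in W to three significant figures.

In absolute terms T_C = 290.15 K and T_H = 302.55 K, so ΔT = 12.40 K.
COP_Carnot = T_H/ΔT = 302.55/12.40 = 24.40.
Q̇_max = COP_Carnot × Ẇ = 24.40 × 1990 W = 48550 W.

48600 W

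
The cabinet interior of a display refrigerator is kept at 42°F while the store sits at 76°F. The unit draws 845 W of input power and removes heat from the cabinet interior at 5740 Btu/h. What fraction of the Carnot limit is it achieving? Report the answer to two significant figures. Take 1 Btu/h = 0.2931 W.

0.13

Converting, Q̇_C = 5740 Btu/h = 1682 W, so COP_actual = Q̇_C/Ẇ = 1682/845.0 = 1.991.
In absolute terms T_C = 278.71 K and T_H = 297.59 K, so ΔT = 18.89 K.
COP_Carnot = T_C/ΔT = 278.71/18.89 = 14.76.
η_II = COP_actual/COP_Carnot = 1.991/14.76 = 0.1349.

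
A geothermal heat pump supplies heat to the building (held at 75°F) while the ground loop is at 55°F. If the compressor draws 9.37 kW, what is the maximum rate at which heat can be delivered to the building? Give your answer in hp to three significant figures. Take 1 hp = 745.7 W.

In absolute terms T_C = 285.93 K and T_H = 297.04 K, so ΔT = 11.11 K.
COP_Carnot = T_H/ΔT = 297.04/11.11 = 26.73.
Q̇_max = COP_Carnot × Ẇ = 26.73 × 9.370 kW = 250.5 kW = 335.9 hp.

336 hp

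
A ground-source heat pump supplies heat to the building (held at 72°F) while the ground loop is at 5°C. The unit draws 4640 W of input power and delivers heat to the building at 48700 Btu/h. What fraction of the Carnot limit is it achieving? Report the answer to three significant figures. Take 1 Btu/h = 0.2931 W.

Converting, Q̇_H = 48700 Btu/h = 14270 W, so COP_actual = Q̇_H/Ẇ = 14270/4640 = 3.076.
In absolute terms T_C = 278.15 K and T_H = 295.37 K, so ΔT = 17.22 K.
COP_Carnot = T_H/ΔT = 295.37/17.22 = 17.15.
η_II = COP_actual/COP_Carnot = 3.076/17.15 = 0.1794.

0.179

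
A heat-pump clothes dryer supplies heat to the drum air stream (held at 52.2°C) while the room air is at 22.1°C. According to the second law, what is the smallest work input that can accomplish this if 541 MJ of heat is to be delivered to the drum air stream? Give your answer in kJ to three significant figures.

In absolute terms T_C = 295.25 K and T_H = 325.35 K, so ΔT = 30.10 K.
The reversible limit is COP_HP = T_H/ΔT = 10.81, so W_min = Q_H/COP = Q_H·ΔT/T_H.
W_min = 541.0 × 30.10/325.35 = 50.05 MJ = 50050 kJ.

50100 kJ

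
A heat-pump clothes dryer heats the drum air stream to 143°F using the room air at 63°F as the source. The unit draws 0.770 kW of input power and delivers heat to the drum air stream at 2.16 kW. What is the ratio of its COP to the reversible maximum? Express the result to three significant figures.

COP_actual = Q̇_H/Ẇ = 2.160/0.7700 = 2.805.
In absolute terms T_C = 290.37 K and T_H = 334.82 K, so ΔT = 44.44 K.
COP_Carnot = T_H/ΔT = 334.82/44.44 = 7.533.
η_II = COP_actual/COP_Carnot = 2.805/7.533 = 0.3724.

0.372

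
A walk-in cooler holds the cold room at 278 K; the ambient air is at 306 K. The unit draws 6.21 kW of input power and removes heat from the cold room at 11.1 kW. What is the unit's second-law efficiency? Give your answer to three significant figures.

0.180

COP_actual = Q̇_C/Ẇ = 11.10/6.210 = 1.787.
The reservoir spacing is ΔT = 306 − 278 = 28.00 K.
COP_Carnot = T_C/ΔT = 278.00/28.00 = 9.929.
η_II = COP_actual/COP_Carnot = 1.787/9.929 = 0.1800.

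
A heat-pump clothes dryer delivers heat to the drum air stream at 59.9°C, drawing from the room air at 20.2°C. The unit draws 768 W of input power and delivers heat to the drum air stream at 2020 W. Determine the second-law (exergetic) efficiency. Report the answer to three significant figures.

COP_actual = Q̇_H/Ẇ = 2020/768.0 = 2.630.
In absolute terms T_C = 293.35 K and T_H = 333.05 K, so ΔT = 39.70 K.
COP_Carnot = T_H/ΔT = 333.05/39.70 = 8.389.
η_II = COP_actual/COP_Carnot = 2.630/8.389 = 0.3135.

0.314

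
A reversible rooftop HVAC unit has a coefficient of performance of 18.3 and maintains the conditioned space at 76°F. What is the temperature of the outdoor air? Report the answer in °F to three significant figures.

COP_R = T_C/(T_H − T_C) gives T_H − T_C = T_C/COP.
With T_C = 297.59 K, T_H = 297.59 × (1 + 1/18.3) = 313.86 K.
Converting, 313.86 K = 105.27°F.

105 °F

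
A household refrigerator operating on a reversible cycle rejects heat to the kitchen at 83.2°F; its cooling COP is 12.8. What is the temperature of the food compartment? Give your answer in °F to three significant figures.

43.9 °F

For a Carnot refrigerator COP_R = T_C/(T_H − T_C), so T_C = COP·T_H/(1 + COP).
With T_H = 301.59 K, T_C = 12.8 × 301.59/13.80 = 279.74 K.
Converting, 279.74 K = 43.86°F.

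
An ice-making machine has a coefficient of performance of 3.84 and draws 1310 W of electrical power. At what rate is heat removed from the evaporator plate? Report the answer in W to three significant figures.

5030 W

Q̇_C = COP × Ẇ = 3.84 × 1310 = 5030 W.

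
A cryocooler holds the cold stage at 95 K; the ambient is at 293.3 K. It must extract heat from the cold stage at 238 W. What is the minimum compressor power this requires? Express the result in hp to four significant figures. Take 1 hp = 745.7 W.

The reservoir spacing is ΔT = 293.3 − 95 = 198.3 K.
COP_Carnot = T_C/ΔT = 95.00/198.3 = 0.4791.
Ẇ_min = Q̇/COP_Carnot = 238.0/0.4791 = 496.8 W = 0.6662 hp.

0.6662 hp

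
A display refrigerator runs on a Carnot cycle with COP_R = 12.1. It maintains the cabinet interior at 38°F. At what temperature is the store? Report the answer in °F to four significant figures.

79.13 °F

COP_R = T_C/(T_H − T_C) gives T_H − T_C = T_C/COP.
With T_C = 276.48 K, T_H = 276.48 × (1 + 1/12.1) = 299.33 K.
Converting, 299.33 K = 79.13°F.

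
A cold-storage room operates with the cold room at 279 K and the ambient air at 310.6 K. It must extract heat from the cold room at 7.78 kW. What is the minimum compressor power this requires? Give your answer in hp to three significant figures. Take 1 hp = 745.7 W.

The reservoir spacing is ΔT = 310.6 − 279 = 31.60 K.
COP_Carnot = T_C/ΔT = 279.00/31.60 = 8.829.
Ẇ_min = Q̇/COP_Carnot = 7.780/8.829 = 0.8812 kW = 1.182 hp.

1.18 hp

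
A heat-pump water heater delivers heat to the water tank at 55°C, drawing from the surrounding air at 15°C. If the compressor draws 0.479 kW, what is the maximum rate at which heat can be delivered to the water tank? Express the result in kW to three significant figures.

3.93 kW

In absolute terms T_C = 288.15 K and T_H = 328.15 K, so ΔT = 40.00 K.
COP_Carnot = T_H/ΔT = 328.15/40.00 = 8.204.
Q̇_max = COP_Carnot × Ẇ = 8.204 × 0.4790 kW = 3.930 kW.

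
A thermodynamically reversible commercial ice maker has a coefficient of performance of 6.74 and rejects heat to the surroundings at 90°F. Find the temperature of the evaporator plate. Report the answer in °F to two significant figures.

For a Carnot refrigerator COP_R = T_C/(T_H − T_C), so T_C = COP·T_H/(1 + COP).
With T_H = 305.37 K, T_C = 6.74 × 305.37/7.740 = 265.92 K.
Converting, 265.92 K = 18.98°F.

19 °F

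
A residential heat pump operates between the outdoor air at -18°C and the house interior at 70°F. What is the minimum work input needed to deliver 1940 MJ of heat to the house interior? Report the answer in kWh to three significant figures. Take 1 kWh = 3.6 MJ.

In absolute terms T_C = 255.15 K and T_H = 294.26 K, so ΔT = 39.11 K.
The reversible limit is COP_HP = T_H/ΔT = 7.524, so W_min = Q_H/COP = Q_H·ΔT/T_H.
W_min = 1940 × 39.11/294.26 = 257.9 MJ = 71.63 kWh.

71.6 kWh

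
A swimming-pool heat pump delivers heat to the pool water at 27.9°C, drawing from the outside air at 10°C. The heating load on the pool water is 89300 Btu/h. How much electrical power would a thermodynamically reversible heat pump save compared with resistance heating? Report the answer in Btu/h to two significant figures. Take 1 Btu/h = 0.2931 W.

In absolute terms T_C = 283.15 K and T_H = 301.05 K, so ΔT = 17.90 K.
COP_Carnot = T_H/ΔT = 301.05/17.90 = 16.82.
Resistance heating needs Ẇ_res = Q̇_H = 89300 Btu/h; the reversible heat pump needs only Ẇ_hp = Q̇_H/COP = 5310 Btu/h.
Saving = 89300 − 5310 = 83990 Btu/h.

84000 Btu/h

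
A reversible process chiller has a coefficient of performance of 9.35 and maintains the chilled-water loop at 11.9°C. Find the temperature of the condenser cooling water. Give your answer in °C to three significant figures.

COP_R = T_C/(T_H − T_C) gives T_H − T_C = T_C/COP.
With T_C = 285.05 K, T_H = 285.05 × (1 + 1/9.35) = 315.54 K.
Converting, 315.54 K = 42.39°C.

42.4 °C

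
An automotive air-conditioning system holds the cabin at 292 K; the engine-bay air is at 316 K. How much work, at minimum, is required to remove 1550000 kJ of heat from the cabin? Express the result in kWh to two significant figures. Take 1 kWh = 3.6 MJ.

The reservoir spacing is ΔT = 316 − 292 = 24.00 K.
The reversible limit is COP_R = T_C/ΔT = 12.17, so W_min = Q_C/COP = Q_C·ΔT/T_C.
W_min = 1550000 × 24.00/292.00 = 127400 kJ = 35.39 kWh.

35 kWh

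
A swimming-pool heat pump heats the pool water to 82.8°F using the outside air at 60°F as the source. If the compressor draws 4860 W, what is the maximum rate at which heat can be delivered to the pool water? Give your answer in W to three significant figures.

116000 W

In absolute terms T_C = 288.71 K and T_H = 301.37 K, so ΔT = 12.67 K.
COP_Carnot = T_H/ΔT = 301.37/12.67 = 23.79.
Q̇_max = COP_Carnot × Ẇ = 23.79 × 4860 W = 115600 W.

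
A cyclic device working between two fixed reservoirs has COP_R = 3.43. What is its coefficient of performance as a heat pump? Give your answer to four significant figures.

The first law on one cycle gives Q_H = Q_C + W, so Q_H/W = Q_C/W + 1.
COP_HP = COP_R + 1 = 3.43 + 1 = 4.43.

4.430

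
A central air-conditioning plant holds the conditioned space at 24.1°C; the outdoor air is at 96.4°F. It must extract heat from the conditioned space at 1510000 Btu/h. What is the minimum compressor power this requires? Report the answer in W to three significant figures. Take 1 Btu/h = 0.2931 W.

17400 W

In absolute terms T_C = 297.25 K and T_H = 308.93 K, so ΔT = 11.68 K.
COP_Carnot = T_C/ΔT = 297.25/11.68 = 25.45.
Ẇ_min = Q̇/COP_Carnot = 1510000/25.45 = 59320 Btu/h = 17390 W.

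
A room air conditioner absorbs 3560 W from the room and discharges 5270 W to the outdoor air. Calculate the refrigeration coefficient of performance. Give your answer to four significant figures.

The first law gives Q̇_H = Q̇_C + Ẇ, so the three rates are Q̇_C = 3560, Q̇_H = 5270, Ẇ = 1710 W.
COP_R = Q̇_C/Ẇ = 3560/1710 = 2.082.

2.082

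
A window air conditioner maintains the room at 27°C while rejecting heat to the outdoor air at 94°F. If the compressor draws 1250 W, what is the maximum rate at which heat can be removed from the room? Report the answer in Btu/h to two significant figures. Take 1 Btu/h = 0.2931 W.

In absolute terms T_C = 300.15 K and T_H = 307.59 K, so ΔT = 7.444 K.
COP_Carnot = T_C/ΔT = 300.15/7.444 = 40.32.
Q̇_max = COP_Carnot × Ẇ = 40.32 × 1250 W = 50400 W = 171900 Btu/h.

170000 Btu/h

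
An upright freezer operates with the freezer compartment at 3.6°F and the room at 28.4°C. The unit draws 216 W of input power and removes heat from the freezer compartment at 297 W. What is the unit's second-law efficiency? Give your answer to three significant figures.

0.236

COP_actual = Q̇_C/Ẇ = 297.0/216.0 = 1.375.
In absolute terms T_C = 257.37 K and T_H = 301.55 K, so ΔT = 44.18 K.
COP_Carnot = T_C/ΔT = 257.37/44.18 = 5.826.
η_II = COP_actual/COP_Carnot = 1.375/5.826 = 0.2360.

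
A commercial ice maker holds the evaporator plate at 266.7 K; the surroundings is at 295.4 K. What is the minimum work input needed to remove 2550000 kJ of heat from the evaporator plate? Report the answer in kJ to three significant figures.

The reservoir spacing is ΔT = 295.4 − 266.7 = 28.70 K.
The reversible limit is COP_R = T_C/ΔT = 9.293, so W_min = Q_C/COP = Q_C·ΔT/T_C.
W_min = 2550000 × 28.70/266.70 = 274400 kJ.

274000 kJ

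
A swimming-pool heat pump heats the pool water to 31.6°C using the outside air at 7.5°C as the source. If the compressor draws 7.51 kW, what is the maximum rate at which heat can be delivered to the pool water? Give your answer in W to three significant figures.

In absolute terms T_C = 280.65 K and T_H = 304.75 K, so ΔT = 24.10 K.
COP_Carnot = T_H/ΔT = 304.75/24.10 = 12.65.
Q̇_max = COP_Carnot × Ẇ = 12.65 × 7.510 kW = 94.97 kW = 94970 W.

95000 W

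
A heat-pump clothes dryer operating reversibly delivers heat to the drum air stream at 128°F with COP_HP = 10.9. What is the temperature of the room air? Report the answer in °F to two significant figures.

COP_HP = T_H/(T_H − T_C) gives T_H − T_C = T_H/COP.
With T_H = 326.48 K, T_C = 326.48 × (1 − 1/10.9) = 296.53 K.
Converting, 296.53 K = 74.09°F.

74 °F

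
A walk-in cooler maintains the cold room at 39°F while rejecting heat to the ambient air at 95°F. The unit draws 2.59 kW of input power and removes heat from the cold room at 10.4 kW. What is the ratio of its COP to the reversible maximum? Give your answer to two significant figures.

0.45

COP_actual = Q̇_C/Ẇ = 10.40/2.590 = 4.015.
In absolute terms T_C = 277.04 K and T_H = 308.15 K, so ΔT = 31.11 K.
COP_Carnot = T_C/ΔT = 277.04/31.11 = 8.905.
η_II = COP_actual/COP_Carnot = 4.015/8.905 = 0.4509.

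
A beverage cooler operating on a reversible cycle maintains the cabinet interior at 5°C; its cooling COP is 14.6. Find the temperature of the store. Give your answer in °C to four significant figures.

COP_R = T_C/(T_H − T_C) gives T_H − T_C = T_C/COP.
With T_C = 278.15 K, T_H = 278.15 × (1 + 1/14.6) = 297.20 K.
Converting, 297.20 K = 24.05°C.

24.05 °C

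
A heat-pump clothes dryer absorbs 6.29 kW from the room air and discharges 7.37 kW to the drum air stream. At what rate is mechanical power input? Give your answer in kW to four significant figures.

For a cyclic device the first law requires Q̇_H = Q̇_C + Ẇ.
Ẇ = Q̇_H − Q̇_C = 1.080 kW.

1.080 kW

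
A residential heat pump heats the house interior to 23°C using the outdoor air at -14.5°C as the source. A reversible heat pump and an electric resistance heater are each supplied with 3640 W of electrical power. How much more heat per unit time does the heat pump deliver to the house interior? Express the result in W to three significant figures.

In absolute terms T_C = 258.65 K and T_H = 296.15 K, so ΔT = 37.50 K.
COP_Carnot = T_H/ΔT = 296.15/37.50 = 7.897.
The heat pump delivers Q̇_H = COP × Ẇ = 28750 W; the resistance heater delivers Ẇ = 3640 W.
Extra = (COP − 1)·Ẇ = 25110 W.

25100 W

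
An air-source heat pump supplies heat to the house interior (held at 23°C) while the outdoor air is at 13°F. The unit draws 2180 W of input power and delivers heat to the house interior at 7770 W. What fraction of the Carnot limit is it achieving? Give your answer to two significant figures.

COP_actual = Q̇_H/Ẇ = 7770/2180 = 3.564.
In absolute terms T_C = 262.59 K and T_H = 296.15 K, so ΔT = 33.56 K.
COP_Carnot = T_H/ΔT = 296.15/33.56 = 8.826.
η_II = COP_actual/COP_Carnot = 3.564/8.826 = 0.4038.

0.40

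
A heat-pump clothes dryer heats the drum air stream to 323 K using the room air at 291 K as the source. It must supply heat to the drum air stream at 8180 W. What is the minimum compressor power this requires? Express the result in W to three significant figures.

The reservoir spacing is ΔT = 323 − 291 = 32.00 K.
COP_Carnot = T_H/ΔT = 323.00/32.00 = 10.09.
Ẇ_min = Q̇/COP_Carnot = 8180/10.09 = 810.4 W.

810 W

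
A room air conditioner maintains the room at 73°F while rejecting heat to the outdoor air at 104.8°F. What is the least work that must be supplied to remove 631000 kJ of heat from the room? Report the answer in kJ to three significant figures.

In absolute terms T_C = 295.93 K and T_H = 313.59 K, so ΔT = 17.67 K.
The reversible limit is COP_R = T_C/ΔT = 16.75, so W_min = Q_C/COP = Q_C·ΔT/T_C.
W_min = 631000 × 17.67/295.93 = 37670 kJ.

37700 kJ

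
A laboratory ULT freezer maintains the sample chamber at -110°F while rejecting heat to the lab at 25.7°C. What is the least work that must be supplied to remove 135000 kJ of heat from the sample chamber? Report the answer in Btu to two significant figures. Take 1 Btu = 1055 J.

In absolute terms T_C = 194.26 K and T_H = 298.85 K, so ΔT = 104.6 K.
The reversible limit is COP_R = T_C/ΔT = 1.857, so W_min = Q_C/COP = Q_C·ΔT/T_C.
W_min = 135000 × 104.6/194.26 = 72680 kJ = 68890 Btu.

69000 Btu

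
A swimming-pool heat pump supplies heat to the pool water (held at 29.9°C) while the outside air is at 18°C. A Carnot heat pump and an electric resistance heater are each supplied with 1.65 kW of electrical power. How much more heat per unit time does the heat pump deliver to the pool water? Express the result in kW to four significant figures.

In absolute terms T_C = 291.15 K and T_H = 303.05 K, so ΔT = 11.90 K.
COP_Carnot = T_H/ΔT = 303.05/11.90 = 25.47.
The heat pump delivers Q̇_H = COP × Ẇ = 42.02 kW; the resistance heater delivers Ẇ = 1.650 kW.
Extra = (COP − 1)·Ẇ = 40.37 kW.

40.37 kW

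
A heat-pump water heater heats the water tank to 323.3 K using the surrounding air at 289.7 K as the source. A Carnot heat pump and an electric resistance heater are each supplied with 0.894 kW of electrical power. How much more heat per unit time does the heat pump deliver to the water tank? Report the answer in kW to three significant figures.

7.71 kW

The reservoir spacing is ΔT = 323.3 − 289.7 = 33.60 K.
COP_Carnot = T_H/ΔT = 323.30/33.60 = 9.622.
The heat pump delivers Q̇_H = COP × Ẇ = 8.602 kW; the resistance heater delivers Ẇ = 0.8940 kW.
Extra = (COP − 1)·Ẇ = 7.708 kW.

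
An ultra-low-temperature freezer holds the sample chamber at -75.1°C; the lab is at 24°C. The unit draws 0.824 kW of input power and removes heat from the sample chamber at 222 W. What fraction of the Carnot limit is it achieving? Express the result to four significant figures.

0.1348

Converting, Q̇_C = 222.0 W = 0.2220 kW, so COP_actual = Q̇_C/Ẇ = 0.2220/0.8240 = 0.2694.
In absolute terms T_C = 198.05 K and T_H = 297.15 K, so ΔT = 99.10 K.
COP_Carnot = T_C/ΔT = 198.05/99.10 = 1.998.
η_II = COP_actual/COP_Carnot = 0.2694/1.998 = 0.1348.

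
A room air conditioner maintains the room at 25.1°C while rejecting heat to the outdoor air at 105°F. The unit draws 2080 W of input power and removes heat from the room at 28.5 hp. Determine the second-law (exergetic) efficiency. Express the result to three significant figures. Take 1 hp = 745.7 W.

0.529

Converting, Q̇_C = 28.50 hp = 21250 W, so COP_actual = Q̇_C/Ẇ = 21250/2080 = 10.22.
In absolute terms T_C = 298.25 K and T_H = 313.71 K, so ΔT = 15.46 K.
COP_Carnot = T_C/ΔT = 298.25/15.46 = 19.30.
η_II = COP_actual/COP_Carnot = 10.22/19.30 = 0.5295.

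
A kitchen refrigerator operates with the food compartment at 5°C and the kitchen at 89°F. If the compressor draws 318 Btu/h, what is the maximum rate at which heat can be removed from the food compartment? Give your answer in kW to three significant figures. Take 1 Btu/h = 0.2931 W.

In absolute terms T_C = 278.15 K and T_H = 304.82 K, so ΔT = 26.67 K.
COP_Carnot = T_C/ΔT = 278.15/26.67 = 10.43.
Q̇_max = COP_Carnot × Ẇ = 10.43 × 318.0 Btu/h = 3317 Btu/h = 0.9722 kW.

0.972 kW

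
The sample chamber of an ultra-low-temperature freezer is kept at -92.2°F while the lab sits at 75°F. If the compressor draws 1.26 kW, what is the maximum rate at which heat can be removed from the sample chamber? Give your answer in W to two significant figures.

In absolute terms T_C = 204.15 K and T_H = 297.04 K, so ΔT = 92.89 K.
COP_Carnot = T_C/ΔT = 204.15/92.89 = 2.198.
Q̇_max = COP_Carnot × Ẇ = 2.198 × 1.260 kW = 2.769 kW = 2769 W.

2800 W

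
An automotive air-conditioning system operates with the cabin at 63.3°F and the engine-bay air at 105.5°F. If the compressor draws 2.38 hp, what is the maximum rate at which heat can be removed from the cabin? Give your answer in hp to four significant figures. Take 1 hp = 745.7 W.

29.49 hp

In absolute terms T_C = 290.54 K and T_H = 313.98 K, so ΔT = 23.44 K.
COP_Carnot = T_C/ΔT = 290.54/23.44 = 12.39.
Q̇_max = COP_Carnot × Ẇ = 12.39 × 2.380 hp = 29.49 hp.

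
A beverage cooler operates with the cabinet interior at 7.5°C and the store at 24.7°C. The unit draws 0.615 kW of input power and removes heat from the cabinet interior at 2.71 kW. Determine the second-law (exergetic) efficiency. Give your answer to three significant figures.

0.270

COP_actual = Q̇_C/Ẇ = 2.710/0.6150 = 4.407.
In absolute terms T_C = 280.65 K and T_H = 297.85 K, so ΔT = 17.20 K.
COP_Carnot = T_C/ΔT = 280.65/17.20 = 16.32.
η_II = COP_actual/COP_Carnot = 4.407/16.32 = 0.2701.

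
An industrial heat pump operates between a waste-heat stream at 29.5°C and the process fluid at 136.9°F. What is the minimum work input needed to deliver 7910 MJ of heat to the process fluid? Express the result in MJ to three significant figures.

In absolute terms T_C = 302.65 K and T_H = 331.43 K, so ΔT = 28.78 K.
The reversible limit is COP_HP = T_H/ΔT = 11.52, so W_min = Q_H/COP = Q_H·ΔT/T_H.
W_min = 7910 × 28.78/331.43 = 686.8 MJ.

687 MJ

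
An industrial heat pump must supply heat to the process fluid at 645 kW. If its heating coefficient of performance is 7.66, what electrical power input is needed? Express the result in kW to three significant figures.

84.2 kW

Ẇ = Q̇_H/COP_HP = 645.0/7.66 = 84.20 kW.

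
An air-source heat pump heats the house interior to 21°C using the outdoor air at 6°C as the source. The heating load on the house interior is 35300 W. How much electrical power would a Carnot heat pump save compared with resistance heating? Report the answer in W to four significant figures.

In absolute terms T_C = 279.15 K and T_H = 294.15 K, so ΔT = 15.00 K.
COP_Carnot = T_H/ΔT = 294.15/15.00 = 19.61.
Resistance heating needs Ẇ_res = Q̇_H = 35300 W; the reversible heat pump needs only Ẇ_hp = Q̇_H/COP = 1800 W.
Saving = 35300 − 1800 = 33500 W.

33500 W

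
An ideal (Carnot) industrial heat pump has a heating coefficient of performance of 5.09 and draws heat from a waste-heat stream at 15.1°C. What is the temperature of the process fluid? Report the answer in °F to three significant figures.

186 °F

COP_HP = T_H/(T_H − T_C) rearranges to T_H = COP·T_C/(COP − 1).
With T_C = 288.25 K, T_H = 5.09 × 288.25/4.090 = 358.73 K.
Converting, 358.73 K = 186.04°F.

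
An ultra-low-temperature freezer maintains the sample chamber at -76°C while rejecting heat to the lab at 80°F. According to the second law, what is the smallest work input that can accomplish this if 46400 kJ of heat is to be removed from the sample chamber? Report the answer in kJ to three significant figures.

24200 kJ

In absolute terms T_C = 197.15 K and T_H = 299.82 K, so ΔT = 102.7 K.
The reversible limit is COP_R = T_C/ΔT = 1.920, so W_min = Q_C/COP = Q_C·ΔT/T_C.
W_min = 46400 × 102.7/197.15 = 24160 kJ.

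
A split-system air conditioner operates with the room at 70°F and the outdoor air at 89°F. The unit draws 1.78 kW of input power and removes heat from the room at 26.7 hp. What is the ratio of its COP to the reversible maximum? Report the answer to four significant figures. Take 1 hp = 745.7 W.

0.4012

Converting, Q̇_C = 26.70 hp = 19.91 kW, so COP_actual = Q̇_C/Ẇ = 19.91/1.780 = 11.19.
In absolute terms T_C = 294.26 K and T_H = 304.82 K, so ΔT = 10.56 K.
COP_Carnot = T_C/ΔT = 294.26/10.56 = 27.88.
η_II = COP_actual/COP_Carnot = 11.19/27.88 = 0.4012.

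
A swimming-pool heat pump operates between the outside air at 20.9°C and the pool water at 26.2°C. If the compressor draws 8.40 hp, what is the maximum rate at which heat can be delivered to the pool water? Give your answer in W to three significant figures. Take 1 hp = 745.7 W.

354000 W

In absolute terms T_C = 294.05 K and T_H = 299.35 K, so ΔT = 5.300 K.
COP_Carnot = T_H/ΔT = 299.35/5.300 = 56.48.
Q̇_max = COP_Carnot × Ẇ = 56.48 × 8.400 hp = 474.4 hp = 353800 W.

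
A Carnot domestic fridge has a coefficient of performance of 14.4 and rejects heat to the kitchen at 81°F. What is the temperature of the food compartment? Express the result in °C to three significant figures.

7.72 °C

For a Carnot refrigerator COP_R = T_C/(T_H − T_C), so T_C = COP·T_H/(1 + COP).
With T_H = 300.37 K, T_C = 14.4 × 300.37/15.40 = 280.87 K.
Converting, 280.87 K = 7.72°C.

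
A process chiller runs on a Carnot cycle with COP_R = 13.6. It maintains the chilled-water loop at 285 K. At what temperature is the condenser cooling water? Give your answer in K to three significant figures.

COP_R = T_C/(T_H − T_C) gives T_H − T_C = T_C/COP.
With T_C = 285.00 K, T_H = 285.00 × (1 + 1/13.6) = 305.96 K.

306 K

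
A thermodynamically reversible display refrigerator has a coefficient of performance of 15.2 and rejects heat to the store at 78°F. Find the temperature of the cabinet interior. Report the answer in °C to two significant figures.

7.1 °C

For a Carnot refrigerator COP_R = T_C/(T_H − T_C), so T_C = COP·T_H/(1 + COP).
With T_H = 298.71 K, T_C = 15.2 × 298.71/16.20 = 280.27 K.
Converting, 280.27 K = 7.12°C.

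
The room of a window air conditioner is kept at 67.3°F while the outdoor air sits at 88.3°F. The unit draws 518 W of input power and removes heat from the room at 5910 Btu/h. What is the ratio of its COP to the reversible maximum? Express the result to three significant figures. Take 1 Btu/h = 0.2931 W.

0.133

Converting, Q̇_C = 5910 Btu/h = 1732 W, so COP_actual = Q̇_C/Ẇ = 1732/518.0 = 3.344.
In absolute terms T_C = 292.76 K and T_H = 304.43 K, so ΔT = 11.67 K.
COP_Carnot = T_C/ΔT = 292.76/11.67 = 25.09.
η_II = COP_actual/COP_Carnot = 3.344/25.09 = 0.1333.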